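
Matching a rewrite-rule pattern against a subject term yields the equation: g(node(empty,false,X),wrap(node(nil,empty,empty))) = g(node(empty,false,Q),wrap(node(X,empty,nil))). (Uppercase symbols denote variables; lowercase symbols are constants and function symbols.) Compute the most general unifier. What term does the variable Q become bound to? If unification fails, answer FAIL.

Decompose g/2: node(empty,false,X) = node(empty,false,Q),  wrap(node(nil,empty,empty)) = wrap(node(X,empty,nil)).
Decompose node/3: empty = empty,  false = false,  X = Q.
Delete trivial equation empty = empty.
Delete trivial equation false = false.
Bind X := Q; substituting into the remaining equation gives: wrap(node(nil,empty,empty)) = wrap(node(Q,empty,nil)).
Decompose wrap/1: node(nil,empty,empty) = node(Q,empty,nil).
Decompose node/3: nil = Q,  empty = empty,  empty = nil.
Bind Q := nil; no other remaining equation mentions Q. Substituting into the earlier binding gives X := nil.
Delete trivial equation empty = empty.
Clash: constants empty and nil differ; no unifier exists.

FAIL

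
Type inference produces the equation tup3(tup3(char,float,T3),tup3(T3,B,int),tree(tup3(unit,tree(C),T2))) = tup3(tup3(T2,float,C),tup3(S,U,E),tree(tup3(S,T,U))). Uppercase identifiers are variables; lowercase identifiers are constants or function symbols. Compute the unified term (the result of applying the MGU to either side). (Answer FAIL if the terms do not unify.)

Decompose tup3/3: tup3(char,float,T3) = tup3(T2,float,C),  tup3(T3,B,int) = tup3(S,U,E),  tree(tup3(unit,tree(C),T2)) = tree(tup3(S,T,U)).
Decompose tup3/3: char = T2,  float = float,  T3 = C.
Bind T2 := char; substituting into the one remaining equation that mentions T2 gives: tree(tup3(unit,tree(C),char)) = tree(tup3(S,T,U)).
Delete trivial equation float = float.
Bind T3 := C; substituting into the one remaining equation that mentions T3 gives: tup3(C,B,int) = tup3(S,U,E).
Decompose tup3/3: C = S,  B = U,  int = E.
Bind C := S; substituting into the one remaining equation that mentions C gives: tree(tup3(unit,tree(S),char)) = tree(tup3(S,T,U)). Substituting into the earlier binding gives T3 := S.
Bind B := U; no other remaining equation mentions B.
Bind E := int; no other remaining equation mentions E.
Decompose tree/1: tup3(unit,tree(S),char) = tup3(S,T,U).
Decompose tup3/3: unit = S,  tree(S) = T,  char = U.
Bind S := unit; substituting into the one remaining equation that mentions S gives: tree(unit) = T. Substituting into the earlier bindings gives T3 := unit, C := unit.
Bind T := tree(unit); no other remaining equation mentions T.
Bind U := char. Substituting into the earlier binding gives B := char.
Applying the MGU to either side gives tup3(tup3(char,float,unit),tup3(unit,char,int),tree(tup3(unit,tree(unit),char))).

tup3(tup3(char,float,unit),tup3(unit,char,int),tree(tup3(unit,tree(unit),char)))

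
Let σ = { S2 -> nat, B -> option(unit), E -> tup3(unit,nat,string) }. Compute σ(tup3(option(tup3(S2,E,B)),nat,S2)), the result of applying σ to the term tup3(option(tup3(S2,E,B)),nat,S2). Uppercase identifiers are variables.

tup3(option(tup3(nat,tup3(unit,nat,string),option(unit))),nat,nat)

Replace each occurrence of S2 with nat.
Replace each occurrence of B with option(unit).
Replace each occurrence of E with tup3(unit,nat,string).
Result: tup3(option(tup3(nat,tup3(unit,nat,string),option(unit))),nat,nat).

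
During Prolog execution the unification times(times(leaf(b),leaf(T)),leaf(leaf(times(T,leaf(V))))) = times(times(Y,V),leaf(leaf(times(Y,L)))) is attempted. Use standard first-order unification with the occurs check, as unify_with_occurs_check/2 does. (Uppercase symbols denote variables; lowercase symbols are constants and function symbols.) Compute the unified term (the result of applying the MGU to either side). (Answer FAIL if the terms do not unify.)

times(times(leaf(b),leaf(leaf(b))),leaf(leaf(times(leaf(b),leaf(leaf(leaf(b)))))))

Decompose times/2: times(leaf(b),leaf(T)) = times(Y,V),  leaf(leaf(times(T,leaf(V)))) = leaf(leaf(times(Y,L))).
Decompose times/2: leaf(b) = Y,  leaf(T) = V.
Bind Y := leaf(b); substituting into the one remaining equation that mentions Y gives: leaf(leaf(times(T,leaf(V)))) = leaf(leaf(times(leaf(b),L))).
Bind V := leaf(T); substituting into the remaining equation gives: leaf(leaf(times(T,leaf(leaf(T))))) = leaf(leaf(times(leaf(b),L))).
Decompose leaf/1: leaf(times(T,leaf(leaf(T)))) = leaf(times(leaf(b),L)).
Decompose leaf/1: times(T,leaf(leaf(T))) = times(leaf(b),L).
Decompose times/2: T = leaf(b),  leaf(leaf(T)) = L.
Bind T := leaf(b); substituting into the remaining equation gives: leaf(leaf(leaf(b))) = L. Substituting into the earlier binding gives V := leaf(leaf(b)).
Bind L := leaf(leaf(leaf(b))).
Applying the MGU to either side gives times(times(leaf(b),leaf(leaf(b))),leaf(leaf(times(leaf(b),leaf(leaf(leaf(b))))))).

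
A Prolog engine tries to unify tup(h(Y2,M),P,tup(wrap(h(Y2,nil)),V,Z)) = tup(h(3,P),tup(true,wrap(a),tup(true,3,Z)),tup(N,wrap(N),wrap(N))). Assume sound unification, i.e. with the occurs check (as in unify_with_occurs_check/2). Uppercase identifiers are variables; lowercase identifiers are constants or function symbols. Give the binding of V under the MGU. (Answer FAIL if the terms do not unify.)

Decompose tup/3: h(Y2,M) = h(3,P),  P = tup(true,wrap(a),tup(true,3,Z)),  tup(wrap(h(Y2,nil)),V,Z) = tup(N,wrap(N),wrap(N)).
Decompose h/2: Y2 = 3,  M = P.
Bind Y2 := 3; substituting into the one remaining equation that mentions Y2 gives: tup(wrap(h(3,nil)),V,Z) = tup(N,wrap(N),wrap(N)).
Bind M := P; no other remaining equation mentions M.
Bind P := tup(true,wrap(a),tup(true,3,Z)); no other remaining equation mentions P. Substituting into the earlier binding gives M := tup(true,wrap(a),tup(true,3,Z)).
Decompose tup/3: wrap(h(3,nil)) = N,  V = wrap(N),  Z = wrap(N).
Bind N := wrap(h(3,nil)); substituting into the remaining equations gives: V = wrap(wrap(h(3,nil))),  Z = wrap(wrap(h(3,nil))).
Bind V := wrap(wrap(h(3,nil))); no other remaining equation mentions V.
Bind Z := wrap(wrap(h(3,nil))). Substituting into the earlier bindings gives M := tup(true,wrap(a),tup(true,3,wrap(wrap(h(3,nil))))), P := tup(true,wrap(a),tup(true,3,wrap(wrap(h(3,nil))))).
MGU = { Y2 ↦ 3, M ↦ tup(true,wrap(a),tup(true,3,wrap(wrap(h(3,nil))))), P ↦ tup(true,wrap(a),tup(true,3,wrap(wrap(h(3,nil))))), N ↦ wrap(h(3,nil)), V ↦ wrap(wrap(h(3,nil))), Z ↦ wrap(wrap(h(3,nil))) }, so V ↦ wrap(wrap(h(3,nil))).

wrap(wrap(h(3,nil)))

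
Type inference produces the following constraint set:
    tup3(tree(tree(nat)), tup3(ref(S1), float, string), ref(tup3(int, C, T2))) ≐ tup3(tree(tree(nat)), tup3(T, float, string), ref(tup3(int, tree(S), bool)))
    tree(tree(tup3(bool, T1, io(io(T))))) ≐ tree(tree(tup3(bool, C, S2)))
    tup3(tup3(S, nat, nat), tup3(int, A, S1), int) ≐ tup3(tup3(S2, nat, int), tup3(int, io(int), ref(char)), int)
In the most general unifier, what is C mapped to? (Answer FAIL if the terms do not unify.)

Decompose tup3/3: tree(tree(nat)) ≐ tree(tree(nat)),  tup3(ref(S1), float, string) ≐ tup3(T, float, string),  ref(tup3(int, C, T2)) ≐ ref(tup3(int, tree(S), bool)).
Delete trivial equation tree(tree(nat)) ≐ tree(tree(nat)).
Decompose tup3/3: ref(S1) ≐ T,  float ≐ float,  string ≐ string.
Bind T := ref(S1); substituting into the one remaining equation that mentions T gives: tree(tree(tup3(bool, T1, io(io(ref(S1)))))) ≐ tree(tree(tup3(bool, C, S2))).
Delete trivial equation float ≐ float.
Delete trivial equation string ≐ string.
Decompose ref/1: tup3(int, C, T2) ≐ tup3(int, tree(S), bool).
Decompose tup3/3: int ≐ int,  C ≐ tree(S),  T2 ≐ bool.
Delete trivial equation int ≐ int.
Bind C := tree(S); substituting into the one remaining equation that mentions C gives: tree(tree(tup3(bool, T1, io(io(ref(S1)))))) ≐ tree(tree(tup3(bool, tree(S), S2))).
Bind T2 := bool; no other remaining equation mentions T2.
Decompose tree/1: tree(tup3(bool, T1, io(io(ref(S1))))) ≐ tree(tup3(bool, tree(S), S2)).
Decompose tree/1: tup3(bool, T1, io(io(ref(S1)))) ≐ tup3(bool, tree(S), S2).
Decompose tup3/3: bool ≐ bool,  T1 ≐ tree(S),  io(io(ref(S1))) ≐ S2.
Delete trivial equation bool ≐ bool.
Bind T1 := tree(S); no other remaining equation mentions T1.
Bind S2 := io(io(ref(S1))); substituting into the remaining equation gives: tup3(tup3(S, nat, nat), tup3(int, A, S1), int) ≐ tup3(tup3(io(io(ref(S1))), nat, int), tup3(int, io(int), ref(char)), int).
Decompose tup3/3: tup3(S, nat, nat) ≐ tup3(io(io(ref(S1))), nat, int),  tup3(int, A, S1) ≐ tup3(int, io(int), ref(char)),  int ≐ int.
Decompose tup3/3: S ≐ io(io(ref(S1))),  nat ≐ nat,  nat ≐ int.
Bind S := io(io(ref(S1))); no other remaining equation mentions S. Substituting into the earlier bindings gives C := tree(io(io(ref(S1)))), T1 := tree(io(io(ref(S1)))).
Delete trivial equation nat ≐ nat.
Clash: constants nat and int differ; no unifier exists.

FAIL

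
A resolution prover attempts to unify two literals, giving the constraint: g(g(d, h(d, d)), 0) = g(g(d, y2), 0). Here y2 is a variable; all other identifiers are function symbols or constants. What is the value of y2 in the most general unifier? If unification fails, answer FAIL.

Decompose g/2: g(d, h(d, d)) = g(d, y2),  0 = 0.
Decompose g/2: d = d,  h(d, d) = y2.
Delete trivial equation d = d.
Bind y2 := h(d, d); no other remaining equation mentions y2.
Delete trivial equation 0 = 0.
MGU = { y2 ↦ h(d, d) }, so y2 ↦ h(d, d).

h(d, d)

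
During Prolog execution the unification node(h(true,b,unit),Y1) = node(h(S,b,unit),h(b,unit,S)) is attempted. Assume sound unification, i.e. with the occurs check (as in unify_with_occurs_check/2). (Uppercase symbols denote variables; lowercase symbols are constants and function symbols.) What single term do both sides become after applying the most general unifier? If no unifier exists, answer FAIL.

Decompose node/2: h(true,b,unit) = h(S,b,unit),  Y1 = h(b,unit,S).
Decompose h/3: true = S,  b = b,  unit = unit.
Bind S := true; substituting into the one remaining equation that mentions S gives: Y1 = h(b,unit,true).
Delete trivial equation b = b.
Delete trivial equation unit = unit.
Bind Y1 := h(b,unit,true).
Applying the MGU to either side gives node(h(true,b,unit),h(b,unit,true)).

node(h(true,b,unit),h(b,unit,true))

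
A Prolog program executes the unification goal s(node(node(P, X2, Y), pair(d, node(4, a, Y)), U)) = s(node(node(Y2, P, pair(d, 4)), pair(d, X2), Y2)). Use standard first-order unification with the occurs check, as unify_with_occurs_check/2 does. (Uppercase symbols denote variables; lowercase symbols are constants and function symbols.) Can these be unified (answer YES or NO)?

YES

Decompose s/1: node(node(P, X2, Y), pair(d, node(4, a, Y)), U) = node(node(Y2, P, pair(d, 4)), pair(d, X2), Y2).
Decompose node/3: node(P, X2, Y) = node(Y2, P, pair(d, 4)),  pair(d, node(4, a, Y)) = pair(d, X2),  U = Y2.
Decompose node/3: P = Y2,  X2 = P,  Y = pair(d, 4).
Bind P := Y2; substituting into the one remaining equation that mentions P gives: X2 = Y2.
Bind X2 := Y2; substituting into the one remaining equation that mentions X2 gives: pair(d, node(4, a, Y)) = pair(d, Y2).
Bind Y := pair(d, 4); substituting into the one remaining equation that mentions Y gives: pair(d, node(4, a, pair(d, 4))) = pair(d, Y2).
Decompose pair/2: d = d,  node(4, a, pair(d, 4)) = Y2.
Delete trivial equation d = d.
Bind Y2 := node(4, a, pair(d, 4)); substituting into the remaining equation gives: U = node(4, a, pair(d, 4)). Substituting into the earlier bindings gives P := node(4, a, pair(d, 4)), X2 := node(4, a, pair(d, 4)).
Bind U := node(4, a, pair(d, 4)).
No equations remain and no clash or occurs-check failure arose, so a unifier exists.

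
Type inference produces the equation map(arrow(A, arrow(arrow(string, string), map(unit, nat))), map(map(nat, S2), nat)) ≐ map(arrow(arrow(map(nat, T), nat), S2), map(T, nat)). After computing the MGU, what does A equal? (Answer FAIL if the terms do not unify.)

Decompose map/2: arrow(A, arrow(arrow(string, string), map(unit, nat))) ≐ arrow(arrow(map(nat, T), nat), S2),  map(map(nat, S2), nat) ≐ map(T, nat).
Decompose arrow/2: A ≐ arrow(map(nat, T), nat),  arrow(arrow(string, string), map(unit, nat)) ≐ S2.
Bind A := arrow(map(nat, T), nat); no other remaining equation mentions A.
Bind S2 := arrow(arrow(string, string), map(unit, nat)); substituting into the remaining equation gives: map(map(nat, arrow(arrow(string, string), map(unit, nat))), nat) ≐ map(T, nat).
Decompose map/2: map(nat, arrow(arrow(string, string), map(unit, nat))) ≐ T,  nat ≐ nat.
Bind T := map(nat, arrow(arrow(string, string), map(unit, nat))); no other remaining equation mentions T. Substituting into the earlier binding gives A := arrow(map(nat, map(nat, arrow(arrow(string, string), map(unit, nat)))), nat).
Delete trivial equation nat ≐ nat.
MGU = { A -> arrow(map(nat, map(nat, arrow(arrow(string, string), map(unit, nat)))), nat), S2 -> arrow(arrow(string, string), map(unit, nat)), T -> map(nat, arrow(arrow(string, string), map(unit, nat))) }, so A -> arrow(map(nat, map(nat, arrow(arrow(string, string), map(unit, nat)))), nat).

arrow(map(nat, map(nat, arrow(arrow(string, string), map(unit, nat)))), nat)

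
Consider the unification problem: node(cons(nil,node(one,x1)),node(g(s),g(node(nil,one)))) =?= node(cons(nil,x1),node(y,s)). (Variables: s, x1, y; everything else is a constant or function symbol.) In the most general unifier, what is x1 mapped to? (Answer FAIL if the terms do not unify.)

FAIL

Decompose node/2: cons(nil,node(one,x1)) =?= cons(nil,x1),  node(g(s),g(node(nil,one))) =?= node(y,s).
Decompose cons/2: nil =?= nil,  node(one,x1) =?= x1.
Delete trivial equation nil =?= nil.
Occurs check fails: x1 occurs in node(one,x1); the equation x1 =?= node(one,x1) has no finite solution.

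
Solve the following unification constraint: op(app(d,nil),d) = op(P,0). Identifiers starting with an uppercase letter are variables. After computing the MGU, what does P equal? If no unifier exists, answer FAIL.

Decompose op/2: app(d,nil) = P,  d = 0.
Bind P := app(d,nil); no other remaining equation mentions P.
Clash: constants d and 0 differ; no unifier exists.

FAIL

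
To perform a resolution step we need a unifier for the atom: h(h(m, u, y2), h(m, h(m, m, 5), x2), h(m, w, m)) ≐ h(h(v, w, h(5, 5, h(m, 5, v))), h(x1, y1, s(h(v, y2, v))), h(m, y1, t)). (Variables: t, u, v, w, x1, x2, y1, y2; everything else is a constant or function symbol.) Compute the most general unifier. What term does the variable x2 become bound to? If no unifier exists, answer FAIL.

Decompose h/3: h(m, u, y2) ≐ h(v, w, h(5, 5, h(m, 5, v))),  h(m, h(m, m, 5), x2) ≐ h(x1, y1, s(h(v, y2, v))),  h(m, w, m) ≐ h(m, y1, t).
Decompose h/3: m ≐ v,  u ≐ w,  y2 ≐ h(5, 5, h(m, 5, v)).
Bind v := m; substituting into the 2 remaining equations that mention v gives: y2 ≐ h(5, 5, h(m, 5, m)),  h(m, h(m, m, 5), x2) ≐ h(x1, y1, s(h(m, y2, m))).
Bind u := w; no other remaining equation mentions u.
Bind y2 := h(5, 5, h(m, 5, m)); substituting into the one remaining equation that mentions y2 gives: h(m, h(m, m, 5), x2) ≐ h(x1, y1, s(h(m, h(5, 5, h(m, 5, m)), m))).
Decompose h/3: m ≐ x1,  h(m, m, 5) ≐ y1,  x2 ≐ s(h(m, h(5, 5, h(m, 5, m)), m)).
Bind x1 := m; no other remaining equation mentions x1.
Bind y1 := h(m, m, 5); substituting into the one remaining equation that mentions y1 gives: h(m, w, m) ≐ h(m, h(m, m, 5), t).
Bind x2 := s(h(m, h(5, 5, h(m, 5, m)), m)); no other remaining equation mentions x2.
Decompose h/3: m ≐ m,  w ≐ h(m, m, 5),  m ≐ t.
Delete trivial equation m ≐ m.
Bind w := h(m, m, 5); no other remaining equation mentions w. Substituting into the earlier binding gives u := h(m, m, 5).
Bind t := m.
MGU = { v -> m, u -> h(m, m, 5), y2 -> h(5, 5, h(m, 5, m)), x1 -> m, y1 -> h(m, m, 5), x2 -> s(h(m, h(5, 5, h(m, 5, m)), m)), w -> h(m, m, 5), t -> m }, so x2 -> s(h(m, h(5, 5, h(m, 5, m)), m)).

s(h(m, h(5, 5, h(m, 5, m)), m))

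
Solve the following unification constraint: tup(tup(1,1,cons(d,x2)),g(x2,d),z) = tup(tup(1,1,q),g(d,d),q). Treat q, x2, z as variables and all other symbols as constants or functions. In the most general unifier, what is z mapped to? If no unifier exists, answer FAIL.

Decompose tup/3: tup(1,1,cons(d,x2)) = tup(1,1,q),  g(x2,d) = g(d,d),  z = q.
Decompose tup/3: 1 = 1,  1 = 1,  cons(d,x2) = q.
Delete trivial equation 1 = 1.
Delete trivial equation 1 = 1.
Bind q := cons(d,x2); substituting into the one remaining equation that mentions q gives: z = cons(d,x2).
Decompose g/2: x2 = d,  d = d.
Bind x2 := d; substituting into the one remaining equation that mentions x2 gives: z = cons(d,d). Substituting into the earlier binding gives q := cons(d,d).
Delete trivial equation d = d.
Bind z := cons(d,d).
MGU = { q := cons(d,d), x2 := d, z := cons(d,d) }, so z := cons(d,d).

cons(d,d)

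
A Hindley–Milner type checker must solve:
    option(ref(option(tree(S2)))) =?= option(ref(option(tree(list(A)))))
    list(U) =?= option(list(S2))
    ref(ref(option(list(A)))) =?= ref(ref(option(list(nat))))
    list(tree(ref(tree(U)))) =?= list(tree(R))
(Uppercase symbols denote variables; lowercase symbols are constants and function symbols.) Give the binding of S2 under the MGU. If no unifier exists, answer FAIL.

FAIL

Decompose option/1: ref(option(tree(S2))) =?= ref(option(tree(list(A)))).
Decompose ref/1: option(tree(S2)) =?= option(tree(list(A))).
Decompose option/1: tree(S2) =?= tree(list(A)).
Decompose tree/1: S2 =?= list(A).
Bind S2 := list(A); substituting into the one remaining equation that mentions S2 gives: list(U) =?= option(list(list(A))).
Clash: head symbols differ (list/1 vs option/1); no unifier exists.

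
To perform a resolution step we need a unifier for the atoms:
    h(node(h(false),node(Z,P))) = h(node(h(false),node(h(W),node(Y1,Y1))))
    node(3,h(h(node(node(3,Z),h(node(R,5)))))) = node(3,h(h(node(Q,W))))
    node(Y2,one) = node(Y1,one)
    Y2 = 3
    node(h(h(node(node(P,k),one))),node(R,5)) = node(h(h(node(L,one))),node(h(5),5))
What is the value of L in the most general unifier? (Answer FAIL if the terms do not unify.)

Decompose h/1: node(h(false),node(Z,P)) = node(h(false),node(h(W),node(Y1,Y1))).
Decompose node/2: h(false) = h(false),  node(Z,P) = node(h(W),node(Y1,Y1)).
Delete trivial equation h(false) = h(false).
Decompose node/2: Z = h(W),  P = node(Y1,Y1).
Bind Z := h(W); substituting into the one remaining equation that mentions Z gives: node(3,h(h(node(node(3,h(W)),h(node(R,5)))))) = node(3,h(h(node(Q,W)))).
Bind P := node(Y1,Y1); substituting into the one remaining equation that mentions P gives: node(h(h(node(node(node(Y1,Y1),k),one))),node(R,5)) = node(h(h(node(L,one))),node(h(5),5)).
Decompose node/2: 3 = 3,  h(h(node(node(3,h(W)),h(node(R,5))))) = h(h(node(Q,W))).
Delete trivial equation 3 = 3.
Decompose h/1: h(node(node(3,h(W)),h(node(R,5)))) = h(node(Q,W)).
Decompose h/1: node(node(3,h(W)),h(node(R,5))) = node(Q,W).
Decompose node/2: node(3,h(W)) = Q,  h(node(R,5)) = W.
Bind Q := node(3,h(W)); no other remaining equation mentions Q.
Bind W := h(node(R,5)); no other remaining equation mentions W. Substituting into the earlier bindings gives Z := h(h(node(R,5))), Q := node(3,h(h(node(R,5)))).
Decompose node/2: Y2 = Y1,  one = one.
Bind Y2 := Y1; substituting into the one remaining equation that mentions Y2 gives: Y1 = 3.
Delete trivial equation one = one.
Bind Y1 := 3; substituting into the remaining equation gives: node(h(h(node(node(node(3,3),k),one))),node(R,5)) = node(h(h(node(L,one))),node(h(5),5)). Substituting into the earlier bindings gives P := node(3,3), Y2 := 3.
Decompose node/2: h(h(node(node(node(3,3),k),one))) = h(h(node(L,one))),  node(R,5) = node(h(5),5).
Decompose h/1: h(node(node(node(3,3),k),one)) = h(node(L,one)).
Decompose h/1: node(node(node(3,3),k),one) = node(L,one).
Decompose node/2: node(node(3,3),k) = L,  one = one.
Bind L := node(node(3,3),k); no other remaining equation mentions L.
Delete trivial equation one = one.
Decompose node/2: R = h(5),  5 = 5.
Bind R := h(5); no other remaining equation mentions R. Substituting into the earlier bindings gives Z := h(h(node(h(5),5))), Q := node(3,h(h(node(h(5),5)))), W := h(node(h(5),5)).
Delete trivial equation 5 = 5.
MGU = { Z ↦ h(h(node(h(5),5))), P ↦ node(3,3), Q ↦ node(3,h(h(node(h(5),5)))), W ↦ h(node(h(5),5)), Y2 ↦ 3, Y1 ↦ 3, L ↦ node(node(3,3),k), R ↦ h(5) }, so L ↦ node(node(3,3),k).

node(node(3,3),k)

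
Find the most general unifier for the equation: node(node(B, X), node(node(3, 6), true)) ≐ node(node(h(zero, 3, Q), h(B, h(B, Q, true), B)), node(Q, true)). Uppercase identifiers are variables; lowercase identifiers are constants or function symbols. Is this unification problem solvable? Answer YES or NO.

Decompose node/2: node(B, X) ≐ node(h(zero, 3, Q), h(B, h(B, Q, true), B)),  node(node(3, 6), true) ≐ node(Q, true).
Decompose node/2: B ≐ h(zero, 3, Q),  X ≐ h(B, h(B, Q, true), B).
Bind B := h(zero, 3, Q); substituting into the one remaining equation that mentions B gives: X ≐ h(h(zero, 3, Q), h(h(zero, 3, Q), Q, true), h(zero, 3, Q)).
Bind X := h(h(zero, 3, Q), h(h(zero, 3, Q), Q, true), h(zero, 3, Q)); no other remaining equation mentions X.
Decompose node/2: node(3, 6) ≐ Q,  true ≐ true.
Bind Q := node(3, 6); no other remaining equation mentions Q. Substituting into the earlier bindings gives B := h(zero, 3, node(3, 6)), X := h(h(zero, 3, node(3, 6)), h(h(zero, 3, node(3, 6)), node(3, 6), true), h(zero, 3, node(3, 6))).
Delete trivial equation true ≐ true.
No equations remain and no clash or occurs-check failure arose, so a unifier exists.

YES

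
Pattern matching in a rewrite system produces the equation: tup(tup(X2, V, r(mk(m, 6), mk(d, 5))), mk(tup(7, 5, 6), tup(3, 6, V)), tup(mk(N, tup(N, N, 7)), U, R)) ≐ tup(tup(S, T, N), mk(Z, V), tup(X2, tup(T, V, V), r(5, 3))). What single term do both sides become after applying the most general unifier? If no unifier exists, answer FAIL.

Decompose tup/3: tup(X2, V, r(mk(m, 6), mk(d, 5))) ≐ tup(S, T, N),  mk(tup(7, 5, 6), tup(3, 6, V)) ≐ mk(Z, V),  tup(mk(N, tup(N, N, 7)), U, R) ≐ tup(X2, tup(T, V, V), r(5, 3)).
Decompose tup/3: X2 ≐ S,  V ≐ T,  r(mk(m, 6), mk(d, 5)) ≐ N.
Bind X2 := S; substituting into the one remaining equation that mentions X2 gives: tup(mk(N, tup(N, N, 7)), U, R) ≐ tup(S, tup(T, V, V), r(5, 3)).
Bind V := T; substituting into the 2 remaining equations that mention V gives: mk(tup(7, 5, 6), tup(3, 6, T)) ≐ mk(Z, T),  tup(mk(N, tup(N, N, 7)), U, R) ≐ tup(S, tup(T, T, T), r(5, 3)).
Bind N := r(mk(m, 6), mk(d, 5)); substituting into the one remaining equation that mentions N gives: tup(mk(r(mk(m, 6), mk(d, 5)), tup(r(mk(m, 6), mk(d, 5)), r(mk(m, 6), mk(d, 5)), 7)), U, R) ≐ tup(S, tup(T, T, T), r(5, 3)).
Decompose mk/2: tup(7, 5, 6) ≐ Z,  tup(3, 6, T) ≐ T.
Bind Z := tup(7, 5, 6); no other remaining equation mentions Z.
Occurs check fails: T occurs in tup(3, 6, T); the equation T ≐ tup(3, 6, T) has no finite solution.

FAIL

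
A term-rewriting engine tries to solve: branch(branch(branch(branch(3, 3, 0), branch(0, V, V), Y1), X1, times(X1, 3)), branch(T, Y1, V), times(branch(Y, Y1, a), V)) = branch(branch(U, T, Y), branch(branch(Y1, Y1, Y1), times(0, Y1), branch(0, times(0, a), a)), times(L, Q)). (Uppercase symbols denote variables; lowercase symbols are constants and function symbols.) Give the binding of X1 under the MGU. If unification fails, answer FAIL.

FAIL

Decompose branch/3: branch(branch(branch(3, 3, 0), branch(0, V, V), Y1), X1, times(X1, 3)) = branch(U, T, Y),  branch(T, Y1, V) = branch(branch(Y1, Y1, Y1), times(0, Y1), branch(0, times(0, a), a)),  times(branch(Y, Y1, a), V) = times(L, Q).
Decompose branch/3: branch(branch(3, 3, 0), branch(0, V, V), Y1) = U,  X1 = T,  times(X1, 3) = Y.
Bind U := branch(branch(3, 3, 0), branch(0, V, V), Y1); no other remaining equation mentions U.
Bind X1 := T; substituting into the one remaining equation that mentions X1 gives: times(T, 3) = Y.
Bind Y := times(T, 3); substituting into the one remaining equation that mentions Y gives: times(branch(times(T, 3), Y1, a), V) = times(L, Q).
Decompose branch/3: T = branch(Y1, Y1, Y1),  Y1 = times(0, Y1),  V = branch(0, times(0, a), a).
Bind T := branch(Y1, Y1, Y1); substituting into the one remaining equation that mentions T gives: times(branch(times(branch(Y1, Y1, Y1), 3), Y1, a), V) = times(L, Q). Substituting into the earlier bindings gives X1 := branch(Y1, Y1, Y1), Y := times(branch(Y1, Y1, Y1), 3).
Occurs check fails: Y1 occurs in times(0, Y1); the equation Y1 = times(0, Y1) has no finite solution.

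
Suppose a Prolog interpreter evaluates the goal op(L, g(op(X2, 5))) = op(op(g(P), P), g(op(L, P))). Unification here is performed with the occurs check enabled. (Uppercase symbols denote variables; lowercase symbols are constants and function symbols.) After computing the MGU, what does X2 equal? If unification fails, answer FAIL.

Decompose op/2: L = op(g(P), P),  g(op(X2, 5)) = g(op(L, P)).
Bind L := op(g(P), P); substituting into the remaining equation gives: g(op(X2, 5)) = g(op(op(g(P), P), P)).
Decompose g/1: op(X2, 5) = op(op(g(P), P), P).
Decompose op/2: X2 = op(g(P), P),  5 = P.
Bind X2 := op(g(P), P); no other remaining equation mentions X2.
Bind P := 5. Substituting into the earlier bindings gives L := op(g(5), 5), X2 := op(g(5), 5).
MGU = { L ↦ op(g(5), 5), X2 ↦ op(g(5), 5), P ↦ 5 }, so X2 ↦ op(g(5), 5).

op(g(5), 5)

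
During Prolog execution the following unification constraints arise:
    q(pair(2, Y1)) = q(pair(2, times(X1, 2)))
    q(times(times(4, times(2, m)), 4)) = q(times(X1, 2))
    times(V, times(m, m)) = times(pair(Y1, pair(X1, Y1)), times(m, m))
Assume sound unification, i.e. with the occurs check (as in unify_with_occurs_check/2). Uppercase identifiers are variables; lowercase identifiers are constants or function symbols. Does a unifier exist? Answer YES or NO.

NO

Decompose q/1: pair(2, Y1) = pair(2, times(X1, 2)).
Decompose pair/2: 2 = 2,  Y1 = times(X1, 2).
Delete trivial equation 2 = 2.
Bind Y1 := times(X1, 2); substituting into the one remaining equation that mentions Y1 gives: times(V, times(m, m)) = times(pair(times(X1, 2), pair(X1, times(X1, 2))), times(m, m)).
Decompose q/1: times(times(4, times(2, m)), 4) = times(X1, 2).
Decompose times/2: times(4, times(2, m)) = X1,  4 = 2.
Bind X1 := times(4, times(2, m)); substituting into the one remaining equation that mentions X1 gives: times(V, times(m, m)) = times(pair(times(times(4, times(2, m)), 2), pair(times(4, times(2, m)), times(times(4, times(2, m)), 2))), times(m, m)). Substituting into the earlier binding gives Y1 := times(times(4, times(2, m)), 2).
Clash: constants 4 and 2 differ; no unifier exists.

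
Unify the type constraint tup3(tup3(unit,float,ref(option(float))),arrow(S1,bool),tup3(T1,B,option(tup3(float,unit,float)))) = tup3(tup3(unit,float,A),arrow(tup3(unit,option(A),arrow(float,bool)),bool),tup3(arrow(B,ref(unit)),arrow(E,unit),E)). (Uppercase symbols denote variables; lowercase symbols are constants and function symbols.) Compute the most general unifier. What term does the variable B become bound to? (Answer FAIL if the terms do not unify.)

arrow(option(tup3(float,unit,float)),unit)

Decompose tup3/3: tup3(unit,float,ref(option(float))) = tup3(unit,float,A),  arrow(S1,bool) = arrow(tup3(unit,option(A),arrow(float,bool)),bool),  tup3(T1,B,option(tup3(float,unit,float))) = tup3(arrow(B,ref(unit)),arrow(E,unit),E).
Decompose tup3/3: unit = unit,  float = float,  ref(option(float)) = A.
Delete trivial equation unit = unit.
Delete trivial equation float = float.
Bind A := ref(option(float)); substituting into the one remaining equation that mentions A gives: arrow(S1,bool) = arrow(tup3(unit,option(ref(option(float))),arrow(float,bool)),bool).
Decompose arrow/2: S1 = tup3(unit,option(ref(option(float))),arrow(float,bool)),  bool = bool.
Bind S1 := tup3(unit,option(ref(option(float))),arrow(float,bool)); no other remaining equation mentions S1.
Delete trivial equation bool = bool.
Decompose tup3/3: T1 = arrow(B,ref(unit)),  B = arrow(E,unit),  option(tup3(float,unit,float)) = E.
Bind T1 := arrow(B,ref(unit)); no other remaining equation mentions T1.
Bind B := arrow(E,unit); no other remaining equation mentions B. Substituting into the earlier binding gives T1 := arrow(arrow(E,unit),ref(unit)).
Bind E := option(tup3(float,unit,float)). Substituting into the earlier bindings gives T1 := arrow(arrow(option(tup3(float,unit,float)),unit),ref(unit)), B := arrow(option(tup3(float,unit,float)),unit).
MGU = { A -> ref(option(float)), S1 -> tup3(unit,option(ref(option(float))),arrow(float,bool)), T1 -> arrow(arrow(option(tup3(float,unit,float)),unit),ref(unit)), B -> arrow(option(tup3(float,unit,float)),unit), E -> option(tup3(float,unit,float)) }, so B -> arrow(option(tup3(float,unit,float)),unit).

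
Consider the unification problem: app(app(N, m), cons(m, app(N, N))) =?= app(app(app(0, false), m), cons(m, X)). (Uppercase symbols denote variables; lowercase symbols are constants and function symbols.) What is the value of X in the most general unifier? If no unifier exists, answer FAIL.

app(app(0, false), app(0, false))

Decompose app/2: app(N, m) =?= app(app(0, false), m),  cons(m, app(N, N)) =?= cons(m, X).
Decompose app/2: N =?= app(0, false),  m =?= m.
Bind N := app(0, false); substituting into the one remaining equation that mentions N gives: cons(m, app(app(0, false), app(0, false))) =?= cons(m, X).
Delete trivial equation m =?= m.
Decompose cons/2: m =?= m,  app(app(0, false), app(0, false)) =?= X.
Delete trivial equation m =?= m.
Bind X := app(app(0, false), app(0, false)).
MGU = { N -> app(0, false), X -> app(app(0, false), app(0, false)) }, so X -> app(app(0, false), app(0, false)).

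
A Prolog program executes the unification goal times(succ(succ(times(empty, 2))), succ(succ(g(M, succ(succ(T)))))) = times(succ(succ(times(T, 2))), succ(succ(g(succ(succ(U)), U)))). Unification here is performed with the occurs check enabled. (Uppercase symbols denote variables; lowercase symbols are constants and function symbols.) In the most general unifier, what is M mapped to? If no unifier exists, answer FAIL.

succ(succ(succ(succ(empty))))

Decompose times/2: succ(succ(times(empty, 2))) = succ(succ(times(T, 2))),  succ(succ(g(M, succ(succ(T))))) = succ(succ(g(succ(succ(U)), U))).
Decompose succ/1: succ(times(empty, 2)) = succ(times(T, 2)).
Decompose succ/1: times(empty, 2) = times(T, 2).
Decompose times/2: empty = T,  2 = 2.
Bind T := empty; substituting into the one remaining equation that mentions T gives: succ(succ(g(M, succ(succ(empty))))) = succ(succ(g(succ(succ(U)), U))).
Delete trivial equation 2 = 2.
Decompose succ/1: succ(g(M, succ(succ(empty)))) = succ(g(succ(succ(U)), U)).
Decompose succ/1: g(M, succ(succ(empty))) = g(succ(succ(U)), U).
Decompose g/2: M = succ(succ(U)),  succ(succ(empty)) = U.
Bind M := succ(succ(U)); no other remaining equation mentions M.
Bind U := succ(succ(empty)). Substituting into the earlier binding gives M := succ(succ(succ(succ(empty)))).
MGU = { T ↦ empty, M ↦ succ(succ(succ(succ(empty)))), U ↦ succ(succ(empty)) }, so M ↦ succ(succ(succ(succ(empty)))).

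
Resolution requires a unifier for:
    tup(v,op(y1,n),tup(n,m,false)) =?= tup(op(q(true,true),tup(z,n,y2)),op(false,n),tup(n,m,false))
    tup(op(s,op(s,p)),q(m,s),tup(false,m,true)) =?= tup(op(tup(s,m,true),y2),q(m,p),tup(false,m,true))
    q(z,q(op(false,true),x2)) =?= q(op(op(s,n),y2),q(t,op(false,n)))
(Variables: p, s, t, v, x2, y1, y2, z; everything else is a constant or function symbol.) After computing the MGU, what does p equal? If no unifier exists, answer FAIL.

Decompose tup/3: v =?= op(q(true,true),tup(z,n,y2)),  op(y1,n) =?= op(false,n),  tup(n,m,false) =?= tup(n,m,false).
Bind v := op(q(true,true),tup(z,n,y2)); no other remaining equation mentions v.
Decompose op/2: y1 =?= false,  n =?= n.
Bind y1 := false; no other remaining equation mentions y1.
Delete trivial equation n =?= n.
Delete trivial equation tup(n,m,false) =?= tup(n,m,false).
Decompose tup/3: op(s,op(s,p)) =?= op(tup(s,m,true),y2),  q(m,s) =?= q(m,p),  tup(false,m,true) =?= tup(false,m,true).
Decompose op/2: s =?= tup(s,m,true),  op(s,p) =?= y2.
Occurs check fails: s occurs in tup(s,m,true); the equation s =?= tup(s,m,true) has no finite solution.

FAIL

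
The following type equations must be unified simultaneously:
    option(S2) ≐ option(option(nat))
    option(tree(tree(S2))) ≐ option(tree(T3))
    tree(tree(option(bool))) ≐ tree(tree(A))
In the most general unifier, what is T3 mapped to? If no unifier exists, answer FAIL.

Decompose option/1: S2 ≐ option(nat).
Bind S2 := option(nat); substituting into the one remaining equation that mentions S2 gives: option(tree(tree(option(nat)))) ≐ option(tree(T3)).
Decompose option/1: tree(tree(option(nat))) ≐ tree(T3).
Decompose tree/1: tree(option(nat)) ≐ T3.
Bind T3 := tree(option(nat)); no other remaining equation mentions T3.
Decompose tree/1: tree(option(bool)) ≐ tree(A).
Decompose tree/1: option(bool) ≐ A.
Bind A := option(bool).
MGU = { S2 := option(nat), T3 := tree(option(nat)), A := option(bool) }, so T3 := tree(option(nat)).

tree(option(nat))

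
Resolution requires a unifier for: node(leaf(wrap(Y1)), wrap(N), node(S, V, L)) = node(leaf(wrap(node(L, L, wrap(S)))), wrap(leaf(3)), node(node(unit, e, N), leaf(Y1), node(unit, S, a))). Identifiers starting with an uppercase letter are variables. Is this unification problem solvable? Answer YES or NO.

Decompose node/3: leaf(wrap(Y1)) = leaf(wrap(node(L, L, wrap(S)))),  wrap(N) = wrap(leaf(3)),  node(S, V, L) = node(node(unit, e, N), leaf(Y1), node(unit, S, a)).
Decompose leaf/1: wrap(Y1) = wrap(node(L, L, wrap(S))).
Decompose wrap/1: Y1 = node(L, L, wrap(S)).
Bind Y1 := node(L, L, wrap(S)); substituting into the one remaining equation that mentions Y1 gives: node(S, V, L) = node(node(unit, e, N), leaf(node(L, L, wrap(S))), node(unit, S, a)).
Decompose wrap/1: N = leaf(3).
Bind N := leaf(3); substituting into the remaining equation gives: node(S, V, L) = node(node(unit, e, leaf(3)), leaf(node(L, L, wrap(S))), node(unit, S, a)).
Decompose node/3: S = node(unit, e, leaf(3)),  V = leaf(node(L, L, wrap(S))),  L = node(unit, S, a).
Bind S := node(unit, e, leaf(3)); substituting into the remaining equations gives: V = leaf(node(L, L, wrap(node(unit, e, leaf(3))))),  L = node(unit, node(unit, e, leaf(3)), a). Substituting into the earlier binding gives Y1 := node(L, L, wrap(node(unit, e, leaf(3)))).
Bind V := leaf(node(L, L, wrap(node(unit, e, leaf(3))))); no other remaining equation mentions V.
Bind L := node(unit, node(unit, e, leaf(3)), a). Substituting into the earlier bindings gives Y1 := node(node(unit, node(unit, e, leaf(3)), a), node(unit, node(unit, e, leaf(3)), a), wrap(node(unit, e, leaf(3)))), V := leaf(node(node(unit, node(unit, e, leaf(3)), a), node(unit, node(unit, e, leaf(3)), a), wrap(node(unit, e, leaf(3))))).
No equations remain and no clash or occurs-check failure arose, so a unifier exists.

YES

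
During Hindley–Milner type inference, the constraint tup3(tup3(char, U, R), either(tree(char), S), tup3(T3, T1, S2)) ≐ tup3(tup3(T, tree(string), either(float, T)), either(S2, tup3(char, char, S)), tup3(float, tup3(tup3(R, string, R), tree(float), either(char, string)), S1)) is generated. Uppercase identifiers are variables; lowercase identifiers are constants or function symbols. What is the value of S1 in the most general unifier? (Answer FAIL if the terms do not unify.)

FAIL

Decompose tup3/3: tup3(char, U, R) ≐ tup3(T, tree(string), either(float, T)),  either(tree(char), S) ≐ either(S2, tup3(char, char, S)),  tup3(T3, T1, S2) ≐ tup3(float, tup3(tup3(R, string, R), tree(float), either(char, string)), S1).
Decompose tup3/3: char ≐ T,  U ≐ tree(string),  R ≐ either(float, T).
Bind T := char; substituting into the one remaining equation that mentions T gives: R ≐ either(float, char).
Bind U := tree(string); no other remaining equation mentions U.
Bind R := either(float, char); substituting into the one remaining equation that mentions R gives: tup3(T3, T1, S2) ≐ tup3(float, tup3(tup3(either(float, char), string, either(float, char)), tree(float), either(char, string)), S1).
Decompose either/2: tree(char) ≐ S2,  S ≐ tup3(char, char, S).
Bind S2 := tree(char); substituting into the one remaining equation that mentions S2 gives: tup3(T3, T1, tree(char)) ≐ tup3(float, tup3(tup3(either(float, char), string, either(float, char)), tree(float), either(char, string)), S1).
Occurs check fails: S occurs in tup3(char, char, S); the equation S ≐ tup3(char, char, S) has no finite solution.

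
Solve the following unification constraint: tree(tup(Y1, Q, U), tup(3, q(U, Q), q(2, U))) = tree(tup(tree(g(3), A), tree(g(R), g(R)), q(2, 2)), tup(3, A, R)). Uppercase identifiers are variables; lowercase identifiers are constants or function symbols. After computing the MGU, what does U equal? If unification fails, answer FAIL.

q(2, 2)

Decompose tree/2: tup(Y1, Q, U) = tup(tree(g(3), A), tree(g(R), g(R)), q(2, 2)),  tup(3, q(U, Q), q(2, U)) = tup(3, A, R).
Decompose tup/3: Y1 = tree(g(3), A),  Q = tree(g(R), g(R)),  U = q(2, 2).
Bind Y1 := tree(g(3), A); no other remaining equation mentions Y1.
Bind Q := tree(g(R), g(R)); substituting into the one remaining equation that mentions Q gives: tup(3, q(U, tree(g(R), g(R))), q(2, U)) = tup(3, A, R).
Bind U := q(2, 2); substituting into the remaining equation gives: tup(3, q(q(2, 2), tree(g(R), g(R))), q(2, q(2, 2))) = tup(3, A, R).
Decompose tup/3: 3 = 3,  q(q(2, 2), tree(g(R), g(R))) = A,  q(2, q(2, 2)) = R.
Delete trivial equation 3 = 3.
Bind A := q(q(2, 2), tree(g(R), g(R))); no other remaining equation mentions A. Substituting into the earlier binding gives Y1 := tree(g(3), q(q(2, 2), tree(g(R), g(R)))).
Bind R := q(2, q(2, 2)). Substituting into the earlier bindings gives Y1 := tree(g(3), q(q(2, 2), tree(g(q(2, q(2, 2))), g(q(2, q(2, 2)))))), Q := tree(g(q(2, q(2, 2))), g(q(2, q(2, 2)))), A := q(q(2, 2), tree(g(q(2, q(2, 2))), g(q(2, q(2, 2))))).
MGU = { Y1 := tree(g(3), q(q(2, 2), tree(g(q(2, q(2, 2))), g(q(2, q(2, 2)))))), Q := tree(g(q(2, q(2, 2))), g(q(2, q(2, 2)))), U := q(2, 2), A := q(q(2, 2), tree(g(q(2, q(2, 2))), g(q(2, q(2, 2))))), R := q(2, q(2, 2)) }, so U := q(2, 2).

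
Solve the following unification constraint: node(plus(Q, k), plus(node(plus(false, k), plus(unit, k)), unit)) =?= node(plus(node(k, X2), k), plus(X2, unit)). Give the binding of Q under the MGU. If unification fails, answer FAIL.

Decompose node/2: plus(Q, k) =?= plus(node(k, X2), k),  plus(node(plus(false, k), plus(unit, k)), unit) =?= plus(X2, unit).
Decompose plus/2: Q =?= node(k, X2),  k =?= k.
Bind Q := node(k, X2); no other remaining equation mentions Q.
Delete trivial equation k =?= k.
Decompose plus/2: node(plus(false, k), plus(unit, k)) =?= X2,  unit =?= unit.
Bind X2 := node(plus(false, k), plus(unit, k)); no other remaining equation mentions X2. Substituting into the earlier binding gives Q := node(k, node(plus(false, k), plus(unit, k))).
Delete trivial equation unit =?= unit.
MGU = { Q -> node(k, node(plus(false, k), plus(unit, k))), X2 -> node(plus(false, k), plus(unit, k)) }, so Q -> node(k, node(plus(false, k), plus(unit, k))).

node(k, node(plus(false, k), plus(unit, k)))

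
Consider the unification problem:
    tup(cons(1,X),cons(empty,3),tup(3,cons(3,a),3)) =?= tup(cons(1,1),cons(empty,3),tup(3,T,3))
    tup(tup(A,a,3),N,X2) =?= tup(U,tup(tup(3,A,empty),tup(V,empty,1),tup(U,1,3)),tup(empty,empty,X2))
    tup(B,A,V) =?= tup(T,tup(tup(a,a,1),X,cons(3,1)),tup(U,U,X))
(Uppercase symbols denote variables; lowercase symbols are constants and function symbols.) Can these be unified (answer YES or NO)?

Decompose tup/3: cons(1,X) =?= cons(1,1),  cons(empty,3) =?= cons(empty,3),  tup(3,cons(3,a),3) =?= tup(3,T,3).
Decompose cons/2: 1 =?= 1,  X =?= 1.
Delete trivial equation 1 =?= 1.
Bind X := 1; substituting into the one remaining equation that mentions X gives: tup(B,A,V) =?= tup(T,tup(tup(a,a,1),1,cons(3,1)),tup(U,U,1)).
Delete trivial equation cons(empty,3) =?= cons(empty,3).
Decompose tup/3: 3 =?= 3,  cons(3,a) =?= T,  3 =?= 3.
Delete trivial equation 3 =?= 3.
Bind T := cons(3,a); substituting into the one remaining equation that mentions T gives: tup(B,A,V) =?= tup(cons(3,a),tup(tup(a,a,1),1,cons(3,1)),tup(U,U,1)).
Delete trivial equation 3 =?= 3.
Decompose tup/3: tup(A,a,3) =?= U,  N =?= tup(tup(3,A,empty),tup(V,empty,1),tup(U,1,3)),  X2 =?= tup(empty,empty,X2).
Bind U := tup(A,a,3); substituting into the 2 remaining equations that mention U gives: N =?= tup(tup(3,A,empty),tup(V,empty,1),tup(tup(A,a,3),1,3)),  tup(B,A,V) =?= tup(cons(3,a),tup(tup(a,a,1),1,cons(3,1)),tup(tup(A,a,3),tup(A,a,3),1)).
Bind N := tup(tup(3,A,empty),tup(V,empty,1),tup(tup(A,a,3),1,3)); no other remaining equation mentions N.
Occurs check fails: X2 occurs in tup(empty,empty,X2); the equation X2 =?= tup(empty,empty,X2) has no finite solution.

NO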